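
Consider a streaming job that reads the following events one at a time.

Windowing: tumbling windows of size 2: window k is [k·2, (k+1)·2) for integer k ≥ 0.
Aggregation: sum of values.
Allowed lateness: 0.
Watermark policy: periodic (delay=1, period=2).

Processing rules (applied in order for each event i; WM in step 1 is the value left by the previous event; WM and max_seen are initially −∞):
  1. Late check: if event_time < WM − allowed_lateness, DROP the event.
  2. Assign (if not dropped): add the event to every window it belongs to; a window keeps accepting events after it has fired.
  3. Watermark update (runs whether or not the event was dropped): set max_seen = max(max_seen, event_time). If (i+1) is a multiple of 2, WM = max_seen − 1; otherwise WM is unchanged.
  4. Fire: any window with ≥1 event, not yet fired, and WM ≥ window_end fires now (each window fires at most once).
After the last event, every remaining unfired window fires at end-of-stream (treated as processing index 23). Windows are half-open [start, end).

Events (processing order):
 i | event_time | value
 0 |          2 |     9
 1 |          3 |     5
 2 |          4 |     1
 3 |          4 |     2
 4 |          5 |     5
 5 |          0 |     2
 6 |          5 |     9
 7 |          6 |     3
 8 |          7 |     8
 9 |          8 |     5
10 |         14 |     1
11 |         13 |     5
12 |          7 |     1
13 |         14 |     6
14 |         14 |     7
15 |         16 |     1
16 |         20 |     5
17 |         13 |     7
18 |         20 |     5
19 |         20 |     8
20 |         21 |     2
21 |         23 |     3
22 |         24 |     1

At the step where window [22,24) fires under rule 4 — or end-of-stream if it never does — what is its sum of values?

3

i=0 t=2 v=9: → [2,4); WM=−∞
i=1 t=3 v=5: → [2,4); WM=2
i=2 t=4 v=1: → [4,6); WM=2
i=3 t=4 v=2: → [4,6); WM=3
i=4 t=5 v=5: → [4,6); WM=3
i=5 t=0 v=2: DROP (t<3-0); WM=4; [2,4) fires=14
i=6 t=5 v=9: → [4,6); WM=4
i=7 t=6 v=3: → [6,8); WM=5
i=8 t=7 v=8: → [6,8); WM=5
i=9 t=8 v=5: → [8,10); WM=7; [4,6) fires=17
i=10 t=14 v=1: → [14,16); WM=7
i=11 t=13 v=5: → [12,14); WM=13; [6,8) fires=11 [8,10) fires=5
i=12 t=7 v=1: DROP (t<13-0); WM=13
i=13 t=14 v=6: → [14,16); WM=13
i=14 t=14 v=7: → [14,16); WM=13
i=15 t=16 v=1: → [16,18); WM=15; [12,14) fires=5
i=16 t=20 v=5: → [20,22); WM=15
i=17 t=13 v=7: DROP (t<15-0); WM=19; [14,16) fires=14 [16,18) fires=1
i=18 t=20 v=5: → [20,22); WM=19
i=19 t=20 v=8: → [20,22); WM=19
i=20 t=21 v=2: → [20,22); WM=19
i=21 t=23 v=3: → [22,24); WM=22; [20,22) fires=20
i=22 t=24 v=1: → [24,26); WM=22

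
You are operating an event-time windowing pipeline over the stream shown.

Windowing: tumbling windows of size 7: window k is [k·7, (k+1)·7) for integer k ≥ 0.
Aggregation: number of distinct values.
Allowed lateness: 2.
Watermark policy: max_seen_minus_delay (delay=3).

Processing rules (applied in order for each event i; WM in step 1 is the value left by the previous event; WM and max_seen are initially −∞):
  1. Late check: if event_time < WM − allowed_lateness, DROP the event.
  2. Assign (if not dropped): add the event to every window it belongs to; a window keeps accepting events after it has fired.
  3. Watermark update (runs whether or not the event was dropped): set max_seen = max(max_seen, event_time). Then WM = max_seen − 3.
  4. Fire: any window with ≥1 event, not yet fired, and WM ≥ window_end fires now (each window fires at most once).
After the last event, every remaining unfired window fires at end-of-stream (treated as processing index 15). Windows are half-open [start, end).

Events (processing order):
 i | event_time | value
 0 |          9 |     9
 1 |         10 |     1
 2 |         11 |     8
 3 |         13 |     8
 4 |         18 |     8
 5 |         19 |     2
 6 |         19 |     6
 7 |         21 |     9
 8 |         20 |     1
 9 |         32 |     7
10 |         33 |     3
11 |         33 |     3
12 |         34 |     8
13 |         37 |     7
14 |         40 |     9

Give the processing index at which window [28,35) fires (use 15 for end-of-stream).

14

i=0 t=9 v=9: → [7,14); WM=6
i=1 t=10 v=1: → [7,14); WM=7
i=2 t=11 v=8: → [7,14); WM=8
i=3 t=13 v=8: → [7,14); WM=10
i=4 t=18 v=8: → [14,21); WM=15; [7,14) fires=3
i=5 t=19 v=2: → [14,21); WM=16
i=6 t=19 v=6: → [14,21); WM=16
i=7 t=21 v=9: → [21,28); WM=18
i=8 t=20 v=1: → [14,21); WM=18
i=9 t=32 v=7: → [28,35); WM=29; [14,21) fires=4 [21,28) fires=1
i=10 t=33 v=3: → [28,35); WM=30
i=11 t=33 v=3: → [28,35); WM=30
i=12 t=34 v=8: → [28,35); WM=31
i=13 t=37 v=7: → [35,42); WM=34
i=14 t=40 v=9: → [35,42); WM=37; [28,35) fires=3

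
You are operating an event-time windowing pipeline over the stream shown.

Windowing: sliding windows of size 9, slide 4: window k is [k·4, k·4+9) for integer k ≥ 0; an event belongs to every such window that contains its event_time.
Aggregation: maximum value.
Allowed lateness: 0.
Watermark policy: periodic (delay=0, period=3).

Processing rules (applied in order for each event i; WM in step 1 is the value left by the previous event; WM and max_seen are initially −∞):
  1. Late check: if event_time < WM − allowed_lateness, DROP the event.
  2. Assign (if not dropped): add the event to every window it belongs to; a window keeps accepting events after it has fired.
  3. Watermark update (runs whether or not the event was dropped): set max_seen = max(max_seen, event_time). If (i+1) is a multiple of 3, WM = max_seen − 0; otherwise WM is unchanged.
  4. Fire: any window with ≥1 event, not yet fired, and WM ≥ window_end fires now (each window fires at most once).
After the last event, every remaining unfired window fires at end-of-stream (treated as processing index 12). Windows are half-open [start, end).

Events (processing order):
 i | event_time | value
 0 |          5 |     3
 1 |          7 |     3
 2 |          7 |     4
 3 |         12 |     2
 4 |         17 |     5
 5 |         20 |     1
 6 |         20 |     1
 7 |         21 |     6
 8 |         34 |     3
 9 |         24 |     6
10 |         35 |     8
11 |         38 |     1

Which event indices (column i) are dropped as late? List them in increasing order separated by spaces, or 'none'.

i=0 t=5 v=3: → [4,13),[0,9); WM=−∞
i=1 t=7 v=3: → [4,13),[0,9); WM=−∞
i=2 t=7 v=4: → [4,13),[0,9); WM=7
i=3 t=12 v=2: → [12,21),[8,17),[4,13); WM=7
i=4 t=17 v=5: → [16,25),[12,21); WM=7
i=5 t=20 v=1: → [20,29),[16,25),[12,21); WM=20; [0,9) fires=4 [4,13) fires=4 [8,17) fires=2
i=6 t=20 v=1: → [20,29),[16,25),[12,21); WM=20
i=7 t=21 v=6: → [20,29),[16,25); WM=20
i=8 t=34 v=3: → [32,41),[28,37); WM=34; [12,21) fires=5 [16,25) fires=6 [20,29) fires=6
i=9 t=24 v=6: DROP (t<34-0); WM=34
i=10 t=35 v=8: → [32,41),[28,37); WM=34
i=11 t=38 v=1: → [36,45),[32,41); WM=38; [28,37) fires=8

9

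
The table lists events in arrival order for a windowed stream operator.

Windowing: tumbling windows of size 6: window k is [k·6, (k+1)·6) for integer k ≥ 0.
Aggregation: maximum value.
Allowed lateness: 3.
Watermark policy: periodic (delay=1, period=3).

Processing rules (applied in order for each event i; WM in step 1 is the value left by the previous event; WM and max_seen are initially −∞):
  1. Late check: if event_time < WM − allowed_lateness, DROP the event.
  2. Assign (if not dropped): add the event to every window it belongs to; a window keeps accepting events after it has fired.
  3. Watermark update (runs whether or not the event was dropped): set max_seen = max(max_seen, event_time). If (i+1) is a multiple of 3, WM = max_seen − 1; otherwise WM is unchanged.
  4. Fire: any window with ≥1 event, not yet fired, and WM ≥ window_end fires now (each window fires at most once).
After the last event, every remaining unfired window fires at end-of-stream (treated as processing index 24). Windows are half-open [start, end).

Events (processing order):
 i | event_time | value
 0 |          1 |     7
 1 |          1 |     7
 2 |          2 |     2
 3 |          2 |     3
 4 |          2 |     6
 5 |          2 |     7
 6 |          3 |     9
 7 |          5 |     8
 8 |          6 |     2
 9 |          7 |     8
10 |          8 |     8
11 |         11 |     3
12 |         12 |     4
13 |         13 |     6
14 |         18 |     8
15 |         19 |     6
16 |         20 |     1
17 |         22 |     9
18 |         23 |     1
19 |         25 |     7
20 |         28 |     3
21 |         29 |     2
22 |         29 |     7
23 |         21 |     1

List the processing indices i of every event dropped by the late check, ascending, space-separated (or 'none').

23

i=0 t=1 v=7: → [0,6); WM=−∞
i=1 t=1 v=7: → [0,6); WM=−∞
i=2 t=2 v=2: → [0,6); WM=1
i=3 t=2 v=3: → [0,6); WM=1
i=4 t=2 v=6: → [0,6); WM=1
i=5 t=2 v=7: → [0,6); WM=1
i=6 t=3 v=9: → [0,6); WM=1
i=7 t=5 v=8: → [0,6); WM=1
i=8 t=6 v=2: → [6,12); WM=5
i=9 t=7 v=8: → [6,12); WM=5
i=10 t=8 v=8: → [6,12); WM=5
i=11 t=11 v=3: → [6,12); WM=10; [0,6) fires=9
i=12 t=12 v=4: → [12,18); WM=10
i=13 t=13 v=6: → [12,18); WM=10
i=14 t=18 v=8: → [18,24); WM=17; [6,12) fires=8
i=15 t=19 v=6: → [18,24); WM=17
i=16 t=20 v=1: → [18,24); WM=17
i=17 t=22 v=9: → [18,24); WM=21; [12,18) fires=6
i=18 t=23 v=1: → [18,24); WM=21
i=19 t=25 v=7: → [24,30); WM=21
i=20 t=28 v=3: → [24,30); WM=27; [18,24) fires=9
i=21 t=29 v=2: → [24,30); WM=27
i=22 t=29 v=7: → [24,30); WM=27
i=23 t=21 v=1: DROP (t<27-3); WM=28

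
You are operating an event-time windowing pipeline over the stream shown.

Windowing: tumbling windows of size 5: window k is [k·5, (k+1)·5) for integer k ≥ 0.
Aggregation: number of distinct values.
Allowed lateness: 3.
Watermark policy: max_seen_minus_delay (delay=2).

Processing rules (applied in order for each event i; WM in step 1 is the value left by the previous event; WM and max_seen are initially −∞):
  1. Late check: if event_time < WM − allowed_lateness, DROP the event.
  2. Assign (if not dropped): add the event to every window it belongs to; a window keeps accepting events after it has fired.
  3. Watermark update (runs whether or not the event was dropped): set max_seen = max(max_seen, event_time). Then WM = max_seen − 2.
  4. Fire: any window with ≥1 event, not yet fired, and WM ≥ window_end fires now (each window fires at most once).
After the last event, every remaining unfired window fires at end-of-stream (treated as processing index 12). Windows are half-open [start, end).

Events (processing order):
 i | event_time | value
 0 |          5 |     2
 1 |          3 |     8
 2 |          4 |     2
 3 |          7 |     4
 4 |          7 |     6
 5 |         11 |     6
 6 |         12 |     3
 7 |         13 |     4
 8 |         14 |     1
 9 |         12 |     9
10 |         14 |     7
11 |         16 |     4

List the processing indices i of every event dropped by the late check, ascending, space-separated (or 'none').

i=0 t=5 v=2: → [5,10); WM=3
i=1 t=3 v=8: → [0,5); WM=3
i=2 t=4 v=2: → [0,5); WM=3
i=3 t=7 v=4: → [5,10); WM=5; [0,5) fires=2
i=4 t=7 v=6: → [5,10); WM=5
i=5 t=11 v=6: → [10,15); WM=9
i=6 t=12 v=3: → [10,15); WM=10; [5,10) fires=3
i=7 t=13 v=4: → [10,15); WM=11
i=8 t=14 v=1: → [10,15); WM=12
i=9 t=12 v=9: → [10,15); WM=12
i=10 t=14 v=7: → [10,15); WM=12
i=11 t=16 v=4: → [15,20); WM=14

none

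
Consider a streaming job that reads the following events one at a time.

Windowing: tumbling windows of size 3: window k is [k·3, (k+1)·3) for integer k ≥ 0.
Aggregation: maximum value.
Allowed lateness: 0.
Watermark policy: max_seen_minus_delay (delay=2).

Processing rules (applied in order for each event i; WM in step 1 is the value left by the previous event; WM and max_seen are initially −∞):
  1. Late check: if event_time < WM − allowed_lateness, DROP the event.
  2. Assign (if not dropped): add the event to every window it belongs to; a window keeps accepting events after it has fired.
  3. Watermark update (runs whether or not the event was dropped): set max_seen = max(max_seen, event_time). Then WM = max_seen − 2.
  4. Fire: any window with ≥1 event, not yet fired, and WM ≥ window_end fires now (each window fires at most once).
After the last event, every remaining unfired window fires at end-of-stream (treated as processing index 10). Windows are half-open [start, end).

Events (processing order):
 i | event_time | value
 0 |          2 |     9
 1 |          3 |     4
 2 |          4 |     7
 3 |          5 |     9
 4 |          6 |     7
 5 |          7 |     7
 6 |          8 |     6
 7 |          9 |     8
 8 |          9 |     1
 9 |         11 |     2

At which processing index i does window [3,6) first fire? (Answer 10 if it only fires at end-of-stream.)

i=0 t=2 v=9: → [0,3); WM=0
i=1 t=3 v=4: → [3,6); WM=1
i=2 t=4 v=7: → [3,6); WM=2
i=3 t=5 v=9: → [3,6); WM=3; [0,3) fires=9
i=4 t=6 v=7: → [6,9); WM=4
i=5 t=7 v=7: → [6,9); WM=5
i=6 t=8 v=6: → [6,9); WM=6; [3,6) fires=9
i=7 t=9 v=8: → [9,12); WM=7
i=8 t=9 v=1: → [9,12); WM=7
i=9 t=11 v=2: → [9,12); WM=9; [6,9) fires=7

6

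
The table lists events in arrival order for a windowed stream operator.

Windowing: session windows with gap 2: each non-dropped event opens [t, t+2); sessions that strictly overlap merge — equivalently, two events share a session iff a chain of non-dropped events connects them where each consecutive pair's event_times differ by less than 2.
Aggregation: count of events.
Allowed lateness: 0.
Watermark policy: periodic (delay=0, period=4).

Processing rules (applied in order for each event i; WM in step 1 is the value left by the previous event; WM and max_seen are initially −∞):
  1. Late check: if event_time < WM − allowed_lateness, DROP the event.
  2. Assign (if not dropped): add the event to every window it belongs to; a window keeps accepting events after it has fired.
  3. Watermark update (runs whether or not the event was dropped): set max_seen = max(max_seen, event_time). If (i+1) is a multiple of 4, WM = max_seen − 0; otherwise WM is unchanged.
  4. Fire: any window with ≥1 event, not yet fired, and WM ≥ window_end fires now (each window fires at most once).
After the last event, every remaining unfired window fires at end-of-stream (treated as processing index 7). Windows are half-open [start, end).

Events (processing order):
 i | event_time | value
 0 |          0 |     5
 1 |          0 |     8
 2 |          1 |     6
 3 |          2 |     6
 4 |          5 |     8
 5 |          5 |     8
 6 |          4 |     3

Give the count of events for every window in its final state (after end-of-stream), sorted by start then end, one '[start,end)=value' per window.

[0,4)=4 [4,7)=3

i=0 t=0 v=5: → [0,2); WM=−∞
i=1 t=0 v=8: → [0,2); WM=−∞
i=2 t=1 v=6: → [0,3); WM=−∞
i=3 t=2 v=6: → [0,4); WM=2
i=4 t=5 v=8: → [5,7); WM=2
i=5 t=5 v=8: → [5,7); WM=2
i=6 t=4 v=3: → [4,7); WM=2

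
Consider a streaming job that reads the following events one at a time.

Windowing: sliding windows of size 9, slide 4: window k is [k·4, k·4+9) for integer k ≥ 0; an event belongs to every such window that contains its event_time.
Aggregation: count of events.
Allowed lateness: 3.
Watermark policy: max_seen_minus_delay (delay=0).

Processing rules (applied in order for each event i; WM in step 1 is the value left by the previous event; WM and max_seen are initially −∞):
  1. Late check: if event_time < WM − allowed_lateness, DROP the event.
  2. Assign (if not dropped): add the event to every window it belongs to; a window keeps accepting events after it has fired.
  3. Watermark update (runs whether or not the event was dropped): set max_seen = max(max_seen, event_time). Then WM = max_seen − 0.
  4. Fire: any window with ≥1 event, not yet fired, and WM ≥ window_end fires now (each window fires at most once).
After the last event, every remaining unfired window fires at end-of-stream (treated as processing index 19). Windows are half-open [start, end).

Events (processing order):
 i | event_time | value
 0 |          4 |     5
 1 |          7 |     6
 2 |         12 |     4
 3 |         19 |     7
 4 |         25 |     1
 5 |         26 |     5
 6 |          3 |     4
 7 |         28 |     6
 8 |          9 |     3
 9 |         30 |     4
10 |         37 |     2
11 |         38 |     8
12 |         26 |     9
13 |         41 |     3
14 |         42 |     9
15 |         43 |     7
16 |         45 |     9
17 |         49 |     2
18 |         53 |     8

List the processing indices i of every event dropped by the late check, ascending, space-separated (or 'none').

i=0 t=4 v=5: → [4,13),[0,9); WM=4
i=1 t=7 v=6: → [4,13),[0,9); WM=7
i=2 t=12 v=4: → [12,21),[8,17),[4,13); WM=12; [0,9) fires=2
i=3 t=19 v=7: → [16,25),[12,21); WM=19; [4,13) fires=3 [8,17) fires=1
i=4 t=25 v=1: → [24,33),[20,29); WM=25; [12,21) fires=2 [16,25) fires=1
i=5 t=26 v=5: → [24,33),[20,29); WM=26
i=6 t=3 v=4: DROP (t<26-3); WM=26
i=7 t=28 v=6: → [28,37),[24,33),[20,29); WM=28
i=8 t=9 v=3: DROP (t<28-3); WM=28
i=9 t=30 v=4: → [28,37),[24,33); WM=30; [20,29) fires=3
i=10 t=37 v=2: → [36,45),[32,41); WM=37; [24,33) fires=4 [28,37) fires=2
i=11 t=38 v=8: → [36,45),[32,41); WM=38
i=12 t=26 v=9: DROP (t<38-3); WM=38
i=13 t=41 v=3: → [40,49),[36,45); WM=41; [32,41) fires=2
i=14 t=42 v=9: → [40,49),[36,45); WM=42
i=15 t=43 v=7: → [40,49),[36,45); WM=43
i=16 t=45 v=9: → [44,53),[40,49); WM=45; [36,45) fires=5
i=17 t=49 v=2: → [48,57),[44,53); WM=49; [40,49) fires=4
i=18 t=53 v=8: → [52,61),[48,57); WM=53; [44,53) fires=2

6 8 12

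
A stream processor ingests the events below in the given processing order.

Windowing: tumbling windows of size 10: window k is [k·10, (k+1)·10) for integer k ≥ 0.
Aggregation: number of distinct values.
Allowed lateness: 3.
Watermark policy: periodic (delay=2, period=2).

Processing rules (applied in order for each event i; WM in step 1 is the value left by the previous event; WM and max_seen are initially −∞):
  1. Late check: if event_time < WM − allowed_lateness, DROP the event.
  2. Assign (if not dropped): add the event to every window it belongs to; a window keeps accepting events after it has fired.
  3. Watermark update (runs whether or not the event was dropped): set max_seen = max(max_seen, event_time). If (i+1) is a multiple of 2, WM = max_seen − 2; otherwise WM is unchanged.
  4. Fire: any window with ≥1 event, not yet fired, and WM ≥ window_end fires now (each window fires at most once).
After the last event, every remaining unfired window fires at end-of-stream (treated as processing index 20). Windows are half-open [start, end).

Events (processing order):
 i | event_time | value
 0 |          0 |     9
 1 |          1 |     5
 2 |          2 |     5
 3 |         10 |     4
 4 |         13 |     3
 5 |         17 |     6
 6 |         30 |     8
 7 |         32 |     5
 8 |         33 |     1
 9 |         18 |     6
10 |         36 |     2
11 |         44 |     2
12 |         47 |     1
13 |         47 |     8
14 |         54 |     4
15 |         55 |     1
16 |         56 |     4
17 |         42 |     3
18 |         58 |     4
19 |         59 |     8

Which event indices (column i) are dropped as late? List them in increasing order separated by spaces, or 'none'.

i=0 t=0 v=9: → [0,10); WM=−∞
i=1 t=1 v=5: → [0,10); WM=-1
i=2 t=2 v=5: → [0,10); WM=-1
i=3 t=10 v=4: → [10,20); WM=8
i=4 t=13 v=3: → [10,20); WM=8
i=5 t=17 v=6: → [10,20); WM=15; [0,10) fires=2
i=6 t=30 v=8: → [30,40); WM=15
i=7 t=32 v=5: → [30,40); WM=30; [10,20) fires=3
i=8 t=33 v=1: → [30,40); WM=30
i=9 t=18 v=6: DROP (t<30-3); WM=31
i=10 t=36 v=2: → [30,40); WM=31
i=11 t=44 v=2: → [40,50); WM=42; [30,40) fires=4
i=12 t=47 v=1: → [40,50); WM=42
i=13 t=47 v=8: → [40,50); WM=45
i=14 t=54 v=4: → [50,60); WM=45
i=15 t=55 v=1: → [50,60); WM=53; [40,50) fires=3
i=16 t=56 v=4: → [50,60); WM=53
i=17 t=42 v=3: DROP (t<53-3); WM=54
i=18 t=58 v=4: → [50,60); WM=54
i=19 t=59 v=8: → [50,60); WM=57

9 17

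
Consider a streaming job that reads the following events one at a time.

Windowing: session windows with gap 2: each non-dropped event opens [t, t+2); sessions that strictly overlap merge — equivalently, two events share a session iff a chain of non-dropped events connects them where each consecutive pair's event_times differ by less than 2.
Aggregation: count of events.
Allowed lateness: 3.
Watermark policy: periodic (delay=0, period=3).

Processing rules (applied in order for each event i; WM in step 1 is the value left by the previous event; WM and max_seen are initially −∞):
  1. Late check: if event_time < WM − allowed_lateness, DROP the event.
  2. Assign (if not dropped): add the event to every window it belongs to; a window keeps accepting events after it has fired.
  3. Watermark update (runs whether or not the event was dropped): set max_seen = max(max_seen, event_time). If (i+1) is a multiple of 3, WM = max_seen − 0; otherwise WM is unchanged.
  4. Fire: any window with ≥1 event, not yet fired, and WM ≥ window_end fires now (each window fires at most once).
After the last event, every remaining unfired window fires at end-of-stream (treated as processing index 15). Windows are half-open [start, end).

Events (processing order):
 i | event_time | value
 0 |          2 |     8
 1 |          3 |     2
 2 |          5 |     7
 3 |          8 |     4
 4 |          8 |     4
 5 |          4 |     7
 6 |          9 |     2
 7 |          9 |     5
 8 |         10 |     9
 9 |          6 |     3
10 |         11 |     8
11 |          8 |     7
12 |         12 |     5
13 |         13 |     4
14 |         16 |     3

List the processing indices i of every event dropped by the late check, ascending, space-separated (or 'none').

9

i=0 t=2 v=8: → [2,4); WM=−∞
i=1 t=3 v=2: → [2,5); WM=−∞
i=2 t=5 v=7: → [5,7); WM=5
i=3 t=8 v=4: → [8,10); WM=5
i=4 t=8 v=4: → [8,10); WM=5
i=5 t=4 v=7: → [2,7); WM=8
i=6 t=9 v=2: → [8,11); WM=8
i=7 t=9 v=5: → [8,11); WM=8
i=8 t=10 v=9: → [8,12); WM=10
i=9 t=6 v=3: DROP (t<10-3); WM=10
i=10 t=11 v=8: → [8,13); WM=10
i=11 t=8 v=7: → [8,13); WM=11
i=12 t=12 v=5: → [8,14); WM=11
i=13 t=13 v=4: → [8,15); WM=11
i=14 t=16 v=3: → [16,18); WM=16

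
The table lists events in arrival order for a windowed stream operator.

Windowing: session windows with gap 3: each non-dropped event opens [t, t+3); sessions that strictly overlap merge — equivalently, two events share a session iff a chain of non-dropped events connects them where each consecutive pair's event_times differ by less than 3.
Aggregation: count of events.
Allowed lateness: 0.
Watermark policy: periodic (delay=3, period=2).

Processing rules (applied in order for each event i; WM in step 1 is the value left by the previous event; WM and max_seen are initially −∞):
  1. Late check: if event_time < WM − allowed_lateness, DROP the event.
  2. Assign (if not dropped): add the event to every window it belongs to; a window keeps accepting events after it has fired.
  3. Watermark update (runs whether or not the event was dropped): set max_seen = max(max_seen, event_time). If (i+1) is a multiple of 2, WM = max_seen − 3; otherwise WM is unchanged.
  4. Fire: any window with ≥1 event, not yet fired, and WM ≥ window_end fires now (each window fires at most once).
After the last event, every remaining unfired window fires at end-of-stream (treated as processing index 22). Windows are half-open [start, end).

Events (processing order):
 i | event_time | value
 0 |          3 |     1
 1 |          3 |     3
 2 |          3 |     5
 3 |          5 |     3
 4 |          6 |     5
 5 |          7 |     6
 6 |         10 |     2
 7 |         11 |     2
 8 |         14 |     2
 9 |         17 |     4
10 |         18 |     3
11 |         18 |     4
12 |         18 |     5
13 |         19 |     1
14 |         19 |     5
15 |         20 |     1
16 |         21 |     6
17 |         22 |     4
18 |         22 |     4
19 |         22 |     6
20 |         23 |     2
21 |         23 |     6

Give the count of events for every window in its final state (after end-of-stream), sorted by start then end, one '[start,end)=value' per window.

i=0 t=3 v=1: → [3,6); WM=−∞
i=1 t=3 v=3: → [3,6); WM=0
i=2 t=3 v=5: → [3,6); WM=0
i=3 t=5 v=3: → [3,8); WM=2
i=4 t=6 v=5: → [3,9); WM=2
i=5 t=7 v=6: → [3,10); WM=4
i=6 t=10 v=2: → [10,13); WM=4
i=7 t=11 v=2: → [10,14); WM=8
i=8 t=14 v=2: → [14,17); WM=8
i=9 t=17 v=4: → [17,20); WM=14
i=10 t=18 v=3: → [17,21); WM=14
i=11 t=18 v=4: → [17,21); WM=15
i=12 t=18 v=5: → [17,21); WM=15
i=13 t=19 v=1: → [17,22); WM=16
i=14 t=19 v=5: → [17,22); WM=16
i=15 t=20 v=1: → [17,23); WM=17
i=16 t=21 v=6: → [17,24); WM=17
i=17 t=22 v=4: → [17,25); WM=19
i=18 t=22 v=4: → [17,25); WM=19
i=19 t=22 v=6: → [17,25); WM=19
i=20 t=23 v=2: → [17,26); WM=19
i=21 t=23 v=6: → [17,26); WM=20

[3,10)=6 [10,14)=2 [14,17)=1 [17,26)=13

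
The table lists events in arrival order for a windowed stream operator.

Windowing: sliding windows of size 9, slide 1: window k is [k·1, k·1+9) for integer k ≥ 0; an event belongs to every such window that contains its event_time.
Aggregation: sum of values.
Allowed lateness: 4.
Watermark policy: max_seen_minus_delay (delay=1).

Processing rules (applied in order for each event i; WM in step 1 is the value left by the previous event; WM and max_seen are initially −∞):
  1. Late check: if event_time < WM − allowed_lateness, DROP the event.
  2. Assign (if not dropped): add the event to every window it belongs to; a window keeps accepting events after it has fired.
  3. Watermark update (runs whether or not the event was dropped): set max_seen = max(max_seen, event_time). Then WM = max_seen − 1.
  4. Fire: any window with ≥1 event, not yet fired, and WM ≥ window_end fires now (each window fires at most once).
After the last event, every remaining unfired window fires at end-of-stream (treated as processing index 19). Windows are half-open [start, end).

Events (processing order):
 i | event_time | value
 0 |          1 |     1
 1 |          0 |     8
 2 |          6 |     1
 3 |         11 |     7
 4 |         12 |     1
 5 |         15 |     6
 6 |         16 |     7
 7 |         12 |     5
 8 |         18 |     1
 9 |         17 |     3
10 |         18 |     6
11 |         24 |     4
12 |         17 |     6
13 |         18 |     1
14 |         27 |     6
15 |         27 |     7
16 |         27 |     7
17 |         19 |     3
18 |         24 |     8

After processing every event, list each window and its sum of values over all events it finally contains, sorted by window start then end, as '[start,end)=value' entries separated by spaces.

[0,9)=10 [1,10)=2 [2,11)=1 [3,12)=8 [4,13)=14 [5,14)=14 [6,15)=14 [7,16)=19 [8,17)=26 [9,18)=29 [10,19)=36 [11,20)=36 [12,21)=29 [13,22)=23 [14,23)=23 [15,24)=23 [16,25)=29 [17,26)=22 [18,27)=19 [19,28)=32 [20,29)=32 [21,30)=32 [22,31)=32 [23,32)=32 [24,33)=32 [25,34)=20 [26,35)=20 [27,36)=20

i=0 t=1 v=1: → [1,10),[0,9); WM=0
i=1 t=0 v=8: → [0,9); WM=0
i=2 t=6 v=1: → [6,15),[5,14),[4,13),[3,12),[2,11),[1,10),[0,9); WM=5
i=3 t=11 v=7: → [11,20),[10,19),[9,18),[8,17),[7,16),[6,15),[5,14),[4,13),[3,12); WM=10; [0,9) fires=10 [1,10) fires=2
i=4 t=12 v=1: → [12,21),[11,20),[10,19),[9,18),[8,17),[7,16),[6,15),[5,14),[4,13); WM=11; [2,11) fires=1
i=5 t=15 v=6: → [15,24),[14,23),[13,22),[12,21),[11,20),[10,19),[9,18),[8,17),[7,16); WM=14; [3,12) fires=8 [4,13) fires=9 [5,14) fires=9
i=6 t=16 v=7: → [16,25),[15,24),[14,23),[13,22),[12,21),[11,20),[10,19),[9,18),[8,17); WM=15; [6,15) fires=9
i=7 t=12 v=5: → [12,21),[11,20),[10,19),[9,18),[8,17),[7,16),[6,15),[5,14),[4,13); WM=15
i=8 t=18 v=1: → [18,27),[17,26),[16,25),[15,24),[14,23),[13,22),[12,21),[11,20),[10,19); WM=17; [7,16) fires=19 [8,17) fires=26
i=9 t=17 v=3: → [17,26),[16,25),[15,24),[14,23),[13,22),[12,21),[11,20),[10,19),[9,18); WM=17
i=10 t=18 v=6: → [18,27),[17,26),[16,25),[15,24),[14,23),[13,22),[12,21),[11,20),[10,19); WM=17
i=11 t=24 v=4: → [24,33),[23,32),[22,31),[21,30),[20,29),[19,28),[18,27),[17,26),[16,25); WM=23; [9,18) fires=29 [10,19) fires=36 [11,20) fires=36 [12,21) fires=29 [13,22) fires=23 [14,23) fires=23
i=12 t=17 v=6: DROP (t<23-4); WM=23
i=13 t=18 v=1: DROP (t<23-4); WM=23
i=14 t=27 v=6: → [27,36),[26,35),[25,34),[24,33),[23,32),[22,31),[21,30),[20,29),[19,28); WM=26; [15,24) fires=23 [16,25) fires=21 [17,26) fires=14
i=15 t=27 v=7: → [27,36),[26,35),[25,34),[24,33),[23,32),[22,31),[21,30),[20,29),[19,28); WM=26
i=16 t=27 v=7: → [27,36),[26,35),[25,34),[24,33),[23,32),[22,31),[21,30),[20,29),[19,28); WM=26
i=17 t=19 v=3: DROP (t<26-4); WM=26
i=18 t=24 v=8: → [24,33),[23,32),[22,31),[21,30),[20,29),[19,28),[18,27),[17,26),[16,25); WM=26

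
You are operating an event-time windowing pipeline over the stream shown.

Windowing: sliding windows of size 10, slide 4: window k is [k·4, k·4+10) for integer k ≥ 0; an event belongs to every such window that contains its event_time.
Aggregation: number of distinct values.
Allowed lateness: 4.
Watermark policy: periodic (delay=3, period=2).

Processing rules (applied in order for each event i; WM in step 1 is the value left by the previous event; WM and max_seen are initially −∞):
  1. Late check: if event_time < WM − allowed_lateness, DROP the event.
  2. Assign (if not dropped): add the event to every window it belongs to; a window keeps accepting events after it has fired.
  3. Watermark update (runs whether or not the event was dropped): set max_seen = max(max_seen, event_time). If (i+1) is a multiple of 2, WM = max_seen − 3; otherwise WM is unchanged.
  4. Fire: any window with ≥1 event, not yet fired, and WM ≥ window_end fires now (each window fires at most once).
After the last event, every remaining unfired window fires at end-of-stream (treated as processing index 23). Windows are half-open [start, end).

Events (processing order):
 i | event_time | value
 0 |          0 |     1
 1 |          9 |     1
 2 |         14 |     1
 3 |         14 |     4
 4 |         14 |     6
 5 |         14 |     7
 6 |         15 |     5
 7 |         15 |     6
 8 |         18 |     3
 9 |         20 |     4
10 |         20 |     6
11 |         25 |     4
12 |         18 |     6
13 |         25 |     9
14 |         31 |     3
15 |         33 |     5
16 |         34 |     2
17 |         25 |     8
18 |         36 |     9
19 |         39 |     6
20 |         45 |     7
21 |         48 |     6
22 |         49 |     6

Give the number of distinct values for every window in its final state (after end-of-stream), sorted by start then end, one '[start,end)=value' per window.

[0,10)=1 [4,14)=1 [8,18)=5 [12,22)=6 [16,26)=4 [20,30)=3 [24,34)=4 [28,38)=4 [32,42)=4 [36,46)=3 [40,50)=2 [44,54)=2 [48,58)=1

i=0 t=0 v=1: → [0,10); WM=−∞
i=1 t=9 v=1: → [8,18),[4,14),[0,10); WM=6
i=2 t=14 v=1: → [12,22),[8,18); WM=6
i=3 t=14 v=4: → [12,22),[8,18); WM=11; [0,10) fires=1
i=4 t=14 v=6: → [12,22),[8,18); WM=11
i=5 t=14 v=7: → [12,22),[8,18); WM=11
i=6 t=15 v=5: → [12,22),[8,18); WM=11
i=7 t=15 v=6: → [12,22),[8,18); WM=12
i=8 t=18 v=3: → [16,26),[12,22); WM=12
i=9 t=20 v=4: → [20,30),[16,26),[12,22); WM=17; [4,14) fires=1
i=10 t=20 v=6: → [20,30),[16,26),[12,22); WM=17
i=11 t=25 v=4: → [24,34),[20,30),[16,26); WM=22; [8,18) fires=5 [12,22) fires=6
i=12 t=18 v=6: → [16,26),[12,22); WM=22
i=13 t=25 v=9: → [24,34),[20,30),[16,26); WM=22
i=14 t=31 v=3: → [28,38),[24,34); WM=22
i=15 t=33 v=5: → [32,42),[28,38),[24,34); WM=30; [16,26) fires=4 [20,30) fires=3
i=16 t=34 v=2: → [32,42),[28,38); WM=30
i=17 t=25 v=8: DROP (t<30-4); WM=31
i=18 t=36 v=9: → [36,46),[32,42),[28,38); WM=31
i=19 t=39 v=6: → [36,46),[32,42); WM=36; [24,34) fires=4
i=20 t=45 v=7: → [44,54),[40,50),[36,46); WM=36
i=21 t=48 v=6: → [48,58),[44,54),[40,50); WM=45; [28,38) fires=4 [32,42) fires=4
i=22 t=49 v=6: → [48,58),[44,54),[40,50); WM=45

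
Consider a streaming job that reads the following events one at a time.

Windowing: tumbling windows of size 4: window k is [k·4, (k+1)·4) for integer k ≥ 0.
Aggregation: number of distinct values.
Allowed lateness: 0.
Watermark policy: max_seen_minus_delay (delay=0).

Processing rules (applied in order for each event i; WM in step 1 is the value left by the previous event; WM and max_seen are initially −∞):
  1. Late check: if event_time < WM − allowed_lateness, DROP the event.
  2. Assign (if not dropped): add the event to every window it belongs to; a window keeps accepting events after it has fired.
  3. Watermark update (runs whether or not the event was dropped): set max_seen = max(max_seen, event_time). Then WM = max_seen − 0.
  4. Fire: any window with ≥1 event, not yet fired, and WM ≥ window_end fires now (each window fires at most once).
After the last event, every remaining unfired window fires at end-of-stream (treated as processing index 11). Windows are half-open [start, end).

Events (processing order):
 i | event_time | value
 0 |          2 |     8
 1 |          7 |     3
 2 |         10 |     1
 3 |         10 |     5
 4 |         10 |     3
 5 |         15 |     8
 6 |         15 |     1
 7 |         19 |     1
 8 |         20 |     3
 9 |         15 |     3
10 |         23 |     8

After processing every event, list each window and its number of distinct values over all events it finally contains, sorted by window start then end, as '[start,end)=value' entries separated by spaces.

i=0 t=2 v=8: → [0,4); WM=2
i=1 t=7 v=3: → [4,8); WM=7; [0,4) fires=1
i=2 t=10 v=1: → [8,12); WM=10; [4,8) fires=1
i=3 t=10 v=5: → [8,12); WM=10
i=4 t=10 v=3: → [8,12); WM=10
i=5 t=15 v=8: → [12,16); WM=15; [8,12) fires=3
i=6 t=15 v=1: → [12,16); WM=15
i=7 t=19 v=1: → [16,20); WM=19; [12,16) fires=2
i=8 t=20 v=3: → [20,24); WM=20; [16,20) fires=1
i=9 t=15 v=3: DROP (t<20-0); WM=20
i=10 t=23 v=8: → [20,24); WM=23

[0,4)=1 [4,8)=1 [8,12)=3 [12,16)=2 [16,20)=1 [20,24)=2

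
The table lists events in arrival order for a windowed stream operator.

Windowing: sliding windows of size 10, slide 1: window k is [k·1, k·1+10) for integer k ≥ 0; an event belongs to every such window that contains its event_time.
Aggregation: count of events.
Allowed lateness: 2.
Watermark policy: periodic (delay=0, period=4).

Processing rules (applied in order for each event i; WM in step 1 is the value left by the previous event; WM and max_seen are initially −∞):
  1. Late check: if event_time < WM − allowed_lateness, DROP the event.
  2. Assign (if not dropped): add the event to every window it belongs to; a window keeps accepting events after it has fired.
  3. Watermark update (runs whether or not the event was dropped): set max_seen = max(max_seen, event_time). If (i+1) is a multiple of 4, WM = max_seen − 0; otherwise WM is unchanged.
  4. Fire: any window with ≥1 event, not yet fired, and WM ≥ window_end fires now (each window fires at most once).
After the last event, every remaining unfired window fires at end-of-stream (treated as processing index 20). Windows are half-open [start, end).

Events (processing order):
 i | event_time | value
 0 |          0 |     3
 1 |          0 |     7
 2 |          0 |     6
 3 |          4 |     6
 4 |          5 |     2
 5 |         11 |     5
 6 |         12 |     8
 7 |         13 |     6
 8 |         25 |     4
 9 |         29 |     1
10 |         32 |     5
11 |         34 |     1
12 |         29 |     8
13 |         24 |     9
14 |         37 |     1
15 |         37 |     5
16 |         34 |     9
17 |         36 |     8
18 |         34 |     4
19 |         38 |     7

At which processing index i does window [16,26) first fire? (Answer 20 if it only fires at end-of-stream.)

11

i=0 t=0 v=3: → [0,10); WM=−∞
i=1 t=0 v=7: → [0,10); WM=−∞
i=2 t=0 v=6: → [0,10); WM=−∞
i=3 t=4 v=6: → [4,14),[3,13),[2,12),[1,11),[0,10); WM=4
i=4 t=5 v=2: → [5,15),[4,14),[3,13),[2,12),[1,11),[0,10); WM=4
i=5 t=11 v=5: → [11,21),[10,20),[9,19),[8,18),[7,17),[6,16),[5,15),[4,14),[3,13),[2,12); WM=4
i=6 t=12 v=8: → [12,22),[11,21),[10,20),[9,19),[8,18),[7,17),[6,16),[5,15),[4,14),[3,13); WM=4
i=7 t=13 v=6: → [13,23),[12,22),[11,21),[10,20),[9,19),[8,18),[7,17),[6,16),[5,15),[4,14); WM=13; [0,10) fires=5 [1,11) fires=2 [2,12) fires=3 [3,13) fires=4
i=8 t=25 v=4: → [25,35),[24,34),[23,33),[22,32),[21,31),[20,30),[19,29),[18,28),[17,27),[16,26); WM=13
i=9 t=29 v=1: → [29,39),[28,38),[27,37),[26,36),[25,35),[24,34),[23,33),[22,32),[21,31),[20,30); WM=13
i=10 t=32 v=5: → [32,42),[31,41),[30,40),[29,39),[28,38),[27,37),[26,36),[25,35),[24,34),[23,33); WM=13
i=11 t=34 v=1: → [34,44),[33,43),[32,42),[31,41),[30,40),[29,39),[28,38),[27,37),[26,36),[25,35); WM=34; [4,14) fires=5 [5,15) fires=4 [6,16) fires=3 [7,17) fires=3 [8,18) fires=3 [9,19) fires=3 [10,20) fires=3 [11,21) fires=3 [12,22) fires=2 [13,23) fires=1 [16,26) fires=1 [17,27) fires=1 [18,28) fires=1 [19,29) fires=1 [20,30) fires=2 [21,31) fires=2 [22,32) fires=2 [23,33) fires=3 [24,34) fires=3
i=12 t=29 v=8: DROP (t<34-2); WM=34
i=13 t=24 v=9: DROP (t<34-2); WM=34
i=14 t=37 v=1: → [37,47),[36,46),[35,45),[34,44),[33,43),[32,42),[31,41),[30,40),[29,39),[28,38); WM=34
i=15 t=37 v=5: → [37,47),[36,46),[35,45),[34,44),[33,43),[32,42),[31,41),[30,40),[29,39),[28,38); WM=37; [25,35) fires=4 [26,36) fires=3 [27,37) fires=3
i=16 t=34 v=9: DROP (t<37-2); WM=37
i=17 t=36 v=8: → [36,46),[35,45),[34,44),[33,43),[32,42),[31,41),[30,40),[29,39),[28,38),[27,37); WM=37
i=18 t=34 v=4: DROP (t<37-2); WM=37
i=19 t=38 v=7: → [38,48),[37,47),[36,46),[35,45),[34,44),[33,43),[32,42),[31,41),[30,40),[29,39); WM=38; [28,38) fires=6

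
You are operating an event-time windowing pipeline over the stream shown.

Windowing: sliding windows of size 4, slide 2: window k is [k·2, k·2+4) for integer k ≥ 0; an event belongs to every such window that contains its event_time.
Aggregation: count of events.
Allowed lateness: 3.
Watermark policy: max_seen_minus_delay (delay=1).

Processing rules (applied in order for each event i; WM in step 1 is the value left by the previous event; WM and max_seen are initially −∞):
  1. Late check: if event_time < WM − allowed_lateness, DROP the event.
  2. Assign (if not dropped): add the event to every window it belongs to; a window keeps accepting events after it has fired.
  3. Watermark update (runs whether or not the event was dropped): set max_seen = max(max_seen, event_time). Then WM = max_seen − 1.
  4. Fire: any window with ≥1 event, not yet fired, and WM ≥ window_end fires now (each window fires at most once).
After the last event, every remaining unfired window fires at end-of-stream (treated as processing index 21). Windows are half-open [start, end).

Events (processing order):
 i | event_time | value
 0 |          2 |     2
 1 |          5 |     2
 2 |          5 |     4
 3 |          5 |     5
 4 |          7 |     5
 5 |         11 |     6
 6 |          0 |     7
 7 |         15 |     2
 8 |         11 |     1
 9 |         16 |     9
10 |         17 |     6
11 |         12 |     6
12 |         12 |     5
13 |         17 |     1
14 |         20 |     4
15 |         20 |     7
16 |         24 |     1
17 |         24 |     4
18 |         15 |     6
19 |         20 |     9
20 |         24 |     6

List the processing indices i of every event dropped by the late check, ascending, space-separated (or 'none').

6 11 12 18

i=0 t=2 v=2: → [2,6),[0,4); WM=1
i=1 t=5 v=2: → [4,8),[2,6); WM=4; [0,4) fires=1
i=2 t=5 v=4: → [4,8),[2,6); WM=4
i=3 t=5 v=5: → [4,8),[2,6); WM=4
i=4 t=7 v=5: → [6,10),[4,8); WM=6; [2,6) fires=4
i=5 t=11 v=6: → [10,14),[8,12); WM=10; [4,8) fires=4 [6,10) fires=1
i=6 t=0 v=7: DROP (t<10-3); WM=10
i=7 t=15 v=2: → [14,18),[12,16); WM=14; [8,12) fires=1 [10,14) fires=1
i=8 t=11 v=1: → [10,14),[8,12); WM=14
i=9 t=16 v=9: → [16,20),[14,18); WM=15
i=10 t=17 v=6: → [16,20),[14,18); WM=16; [12,16) fires=1
i=11 t=12 v=6: DROP (t<16-3); WM=16
i=12 t=12 v=5: DROP (t<16-3); WM=16
i=13 t=17 v=1: → [16,20),[14,18); WM=16
i=14 t=20 v=4: → [20,24),[18,22); WM=19; [14,18) fires=4
i=15 t=20 v=7: → [20,24),[18,22); WM=19
i=16 t=24 v=1: → [24,28),[22,26); WM=23; [16,20) fires=3 [18,22) fires=2
i=17 t=24 v=4: → [24,28),[22,26); WM=23
i=18 t=15 v=6: DROP (t<23-3); WM=23
i=19 t=20 v=9: → [20,24),[18,22); WM=23
i=20 t=24 v=6: → [24,28),[22,26); WM=23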